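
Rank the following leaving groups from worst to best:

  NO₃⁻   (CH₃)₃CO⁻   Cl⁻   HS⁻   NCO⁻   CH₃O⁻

(CH₃)₃CO⁻ < CH₃O⁻ < HS⁻ < NCO⁻ < NO₃⁻ < Cl⁻

Cl⁻: pKₐ(HCl) ≈ -7
NO₃⁻: pKₐ(HNO₃) ≈ -1.3
NCO⁻: pKₐ(HOCN) ≈ 3.5
HS⁻: pKₐ(H₂S) ≈ 7
CH₃O⁻: pKₐ(CH₃OH) ≈ 15.5
(CH₃)₃CO⁻: pKₐ(t-BuOH) ≈ 18
The question asks for worst first, so the sequence is read in increasing leaving-group ability.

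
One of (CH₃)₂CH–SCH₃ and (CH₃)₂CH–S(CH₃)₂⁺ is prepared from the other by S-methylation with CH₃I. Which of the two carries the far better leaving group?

From (CH₃)₂CH–SCH₃ the departing group would be RS⁻ (pKₐ(RSH (a thiol)) ≈ 10.5). Moderately basic; rarely leaves without activation.
From (CH₃)₂CH–S(CH₃)₂⁺ the leaving group is SR'₂ (pKₐ(R'₂SH⁺) ≈ -7). Neutral; leaves from a sulfonium salt (R–SR'₂⁺).
S-methylation with CH₃I works by allowing neutral dimethyl sulfide, rather than methanethiolate, to depart, making (CH₃)₂CH–S(CH₃)₂⁺ enormously more reactive.

(CH₃)₂CH–S(CH₃)₂⁺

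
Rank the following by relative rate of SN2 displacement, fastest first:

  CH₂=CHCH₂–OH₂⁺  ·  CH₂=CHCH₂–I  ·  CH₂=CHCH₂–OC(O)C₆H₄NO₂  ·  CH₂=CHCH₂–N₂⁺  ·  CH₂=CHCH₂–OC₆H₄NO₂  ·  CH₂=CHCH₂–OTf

Same R in every case — rank the leaving groups.
Leaving-group ability tracks the stability of the departed species; conjugate-acid pKₐ is the usual yardstick (lower pKₐ → better LG).
CH₂=CHCH₂–N₂⁺ loses N₂: no meaningful conjugate acid; N₂ departs as an exceptionally stable neutral molecule
CH₂=CHCH₂–OTf loses OTf⁻: pKₐ(CF₃SO₃H (triflic acid)) ≈ -14
CH₂=CHCH₂–I loses I⁻: pKₐ(HI) ≈ -10
CH₂=CHCH₂–OH₂⁺ loses H₂O: pKₐ(H₃O⁺) ≈ -1.7
CH₂=CHCH₂–OC(O)C₆H₄NO₂ loses p-O₂N–C₆H₄–COO⁻: pKₐ(p-nitrobenzoic acid) ≈ 3.4
CH₂=CHCH₂–OC₆H₄NO₂ loses p-O₂N–C₆H₄–O⁻: pKₐ(p-nitrophenol) ≈ 7.2

CH₂=CHCH₂–N₂⁺ > CH₂=CHCH₂–OTf > CH₂=CHCH₂–I > CH₂=CHCH₂–OH₂⁺ > CH₂=CHCH₂–OC(O)C₆H₄NO₂ > CH₂=CHCH₂–OC₆H₄NO₂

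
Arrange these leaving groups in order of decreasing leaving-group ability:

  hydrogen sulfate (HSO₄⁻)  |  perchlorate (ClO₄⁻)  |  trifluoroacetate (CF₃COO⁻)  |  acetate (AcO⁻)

Rank by basicity of the departing species: weakest base leaves most easily.
perchlorate (ClO₄⁻): pKₐ(HClO₄) ≈ -10
hydrogen sulfate (HSO₄⁻): pKₐ(H₂SO₄) ≈ -3
trifluoroacetate (CF₃COO⁻): pKₐ(CF₃COOH) ≈ 0.2
acetate (AcO⁻): pKₐ(CH₃COOH) ≈ 4.8

perchlorate (ClO₄⁻) > hydrogen sulfate (HSO₄⁻) > trifluoroacetate (CF₃COO⁻) > acetate (AcO⁻)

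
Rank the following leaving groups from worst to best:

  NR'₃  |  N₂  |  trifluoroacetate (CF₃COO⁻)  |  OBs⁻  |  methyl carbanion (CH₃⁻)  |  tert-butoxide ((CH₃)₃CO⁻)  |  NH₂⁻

Leaving-group ability tracks the stability of the departed species; conjugate-acid pKₐ is the usual yardstick (lower pKₐ → better LG).
N₂: no meaningful conjugate acid; N₂ departs as an exceptionally stable neutral molecule
OBs⁻: pKₐ(p-BrC₆H₄SO₃H) ≈ -2.8
trifluoroacetate (CF₃COO⁻): pKₐ(CF₃COOH) ≈ 0.2
NR'₃: pKₐ(R'₃NH⁺) ≈ 10.7
tert-butoxide ((CH₃)₃CO⁻): pKₐ(t-BuOH) ≈ 18
NH₂⁻: pKₐ(NH₃) ≈ 38
methyl carbanion (CH₃⁻): pKₐ(CH₄) ≈ 48
Reversing gives the worst-to-best order requested.

methyl carbanion (CH₃⁻) < NH₂⁻ < tert-butoxide ((CH₃)₃CO⁻) < NR'₃ < trifluoroacetate (CF₃COO⁻) < OBs⁻ < N₂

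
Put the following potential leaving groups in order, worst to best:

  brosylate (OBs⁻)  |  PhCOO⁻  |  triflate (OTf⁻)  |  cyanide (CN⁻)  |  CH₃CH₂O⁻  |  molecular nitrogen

Leaving-group ability tracks the stability of the departed species; conjugate-acid pKₐ is the usual yardstick (lower pKₐ → better LG).
molecular nitrogen: no meaningful conjugate acid; N₂ departs as an exceptionally stable neutral molecule
triflate (OTf⁻): pKₐ(CF₃SO₃H (triflic acid)) ≈ -14
brosylate (OBs⁻): pKₐ(p-BrC₆H₄SO₃H) ≈ -2.8
PhCOO⁻: pKₐ(C₆H₅COOH) ≈ 4.2
cyanide (CN⁻): pKₐ(HCN) ≈ 9.2
CH₃CH₂O⁻: pKₐ(CH₃CH₂OH) ≈ 16
Listed from poorest to best leaving group as asked.

CH₃CH₂O⁻ < cyanide (CN⁻) < PhCOO⁻ < brosylate (OBs⁻) < triflate (OTf⁻) < molecular nitrogen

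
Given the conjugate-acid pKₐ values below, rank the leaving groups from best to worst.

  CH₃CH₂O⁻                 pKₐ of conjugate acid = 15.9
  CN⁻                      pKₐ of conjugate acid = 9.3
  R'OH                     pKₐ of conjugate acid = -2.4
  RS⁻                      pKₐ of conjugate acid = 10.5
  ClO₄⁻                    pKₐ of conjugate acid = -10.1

ClO₄⁻ > R'OH > CN⁻ > RS⁻ > CH₃CH₂O⁻

Lower conjugate-acid pKₐ ⇒ weaker base ⇒ better leaving group.
Sorting by the given values: ClO₄⁻ (-10.1), R'OH (-2.4), CN⁻ (9.3), RS⁻ (10.5), CH₃CH₂O⁻ (15.9).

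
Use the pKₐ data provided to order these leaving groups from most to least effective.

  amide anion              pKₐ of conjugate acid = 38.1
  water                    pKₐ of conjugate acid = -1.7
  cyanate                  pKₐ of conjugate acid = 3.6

Lower conjugate-acid pKₐ ⇒ weaker base ⇒ better leaving group.
Sorting by the given values: water (-1.7), cyanate (3.6), amide anion (38.1).

water > cyanate > amide anion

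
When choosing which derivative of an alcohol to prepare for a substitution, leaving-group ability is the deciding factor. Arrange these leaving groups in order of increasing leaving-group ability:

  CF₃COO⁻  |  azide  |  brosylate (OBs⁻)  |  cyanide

brosylate (OBs⁻): pKₐ(p-BrC₆H₄SO₃H) ≈ -2.8
CF₃COO⁻: pKₐ(CF₃COOH) ≈ 0.2 — strongly electron-withdrawing CF₃ stabilises the carboxylate
azide: pKₐ(HN₃) ≈ 4.7 — linear, resonance-stabilised
cyanide: pKₐ(HCN) ≈ 9.2
Reversing gives the worst-to-best order requested.

cyanide < azide < CF₃COO⁻ < brosylate (OBs⁻)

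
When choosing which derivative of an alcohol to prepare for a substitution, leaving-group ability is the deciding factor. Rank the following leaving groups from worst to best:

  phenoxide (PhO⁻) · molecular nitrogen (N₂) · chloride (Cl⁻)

phenoxide (PhO⁻) < chloride (Cl⁻) < molecular nitrogen (N₂)

Rank by basicity of the departing species: weakest base leaves most easily.
molecular nitrogen (N₂): no meaningful conjugate acid; N₂ departs as an exceptionally stable neutral molecule
chloride (Cl⁻): pKₐ(HCl) ≈ -7
phenoxide (PhO⁻): pKₐ(C₆H₅OH (phenol)) ≈ 10 — resonance into the ring helps, but still a poor LG
Reversing gives the worst-to-best order requested.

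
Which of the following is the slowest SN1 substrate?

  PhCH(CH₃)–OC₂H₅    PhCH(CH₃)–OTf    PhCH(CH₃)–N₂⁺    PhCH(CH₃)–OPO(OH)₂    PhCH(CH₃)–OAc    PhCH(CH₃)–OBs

With the same alkyl group throughout, only the leaving group differentiates the rates.
A good leaving group is a weak base: the lower the pKₐ of its conjugate acid, the more readily it departs.
PhCH(CH₃)–N₂⁺ loses N₂: no meaningful conjugate acid; N₂ departs as an exceptionally stable neutral molecule
PhCH(CH₃)–OTf loses OTf⁻: pKₐ(CF₃SO₃H (triflic acid)) ≈ -14
PhCH(CH₃)–OBs loses OBs⁻: pKₐ(p-BrC₆H₄SO₃H) ≈ -2.8
PhCH(CH₃)–OPO(OH)₂ loses H₂PO₄⁻: pKₐ(H₃PO₄) ≈ 2.1
PhCH(CH₃)–OAc loses AcO⁻: pKₐ(CH₃COOH) ≈ 4.8
PhCH(CH₃)–OC₂H₅ loses CH₃CH₂O⁻: pKₐ(CH₃CH₂OH) ≈ 16

PhCH(CH₃)–OC₂H₅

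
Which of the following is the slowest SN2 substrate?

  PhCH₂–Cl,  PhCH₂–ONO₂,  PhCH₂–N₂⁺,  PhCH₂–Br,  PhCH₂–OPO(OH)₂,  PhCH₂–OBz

With the same alkyl group throughout, only the leaving group differentiates the rates.
Rank by basicity of the departing species: weakest base leaves most easily.
PhCH₂–N₂⁺ loses N₂: no meaningful conjugate acid; N₂ departs as an exceptionally stable neutral molecule
PhCH₂–Br loses Br⁻: pKₐ(HBr) ≈ -9
PhCH₂–Cl loses Cl⁻: pKₐ(HCl) ≈ -7
PhCH₂–ONO₂ loses NO₃⁻: pKₐ(HNO₃) ≈ -1.3
PhCH₂–OPO(OH)₂ loses H₂PO₄⁻: pKₐ(H₃PO₄) ≈ 2.1
PhCH₂–OBz loses PhCOO⁻: pKₐ(C₆H₅COOH) ≈ 4.2

PhCH₂–OBz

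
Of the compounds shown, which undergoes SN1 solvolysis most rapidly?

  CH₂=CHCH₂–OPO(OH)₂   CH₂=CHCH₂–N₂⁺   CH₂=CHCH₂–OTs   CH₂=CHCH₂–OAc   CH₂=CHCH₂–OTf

CH₂=CHCH₂–N₂⁺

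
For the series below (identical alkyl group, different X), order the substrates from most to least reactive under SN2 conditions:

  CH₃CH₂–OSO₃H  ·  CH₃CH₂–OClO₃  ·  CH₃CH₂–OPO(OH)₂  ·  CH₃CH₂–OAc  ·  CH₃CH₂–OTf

Same R in every case — rank the leaving groups.
A good leaving group is a weak base: the lower the pKₐ of its conjugate acid, the more readily it departs.
CH₃CH₂–OTf loses OTf⁻: pKₐ(CF₃SO₃H (triflic acid)) ≈ -14
CH₃CH₂–OClO₃ loses ClO₄⁻: pKₐ(HClO₄) ≈ -10
CH₃CH₂–OSO₃H loses HSO₄⁻: pKₐ(H₂SO₄) ≈ -3
CH₃CH₂–OPO(OH)₂ loses H₂PO₄⁻: pKₐ(H₃PO₄) ≈ 2.1
CH₃CH₂–OAc loses AcO⁻: pKₐ(CH₃COOH) ≈ 4.8

CH₃CH₂–OTf > CH₃CH₂–OClO₃ > CH₃CH₂–OSO₃H > CH₃CH₂–OPO(OH)₂ > CH₃CH₂–OAc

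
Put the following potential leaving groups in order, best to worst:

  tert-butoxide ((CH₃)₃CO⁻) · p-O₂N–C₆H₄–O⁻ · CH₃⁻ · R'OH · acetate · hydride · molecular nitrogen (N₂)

molecular nitrogen (N₂) > R'OH > acetate > p-O₂N–C₆H₄–O⁻ > tert-butoxide ((CH₃)₃CO⁻) > hydride > CH₃⁻

Leaving-group ability tracks the stability of the departed species; conjugate-acid pKₐ is the usual yardstick (lower pKₐ → better LG).
molecular nitrogen (N₂): no meaningful conjugate acid; N₂ departs as an exceptionally stable neutral molecule
R'OH: pKₐ(R'OH₂⁺) ≈ -2.4
acetate: pKₐ(CH₃COOH) ≈ 4.8
p-O₂N–C₆H₄–O⁻: pKₐ(p-nitrophenol) ≈ 7.2 — nitro group delocalises the charge; the classic chromogenic LG
tert-butoxide ((CH₃)₃CO⁻): pKₐ(t-BuOH) ≈ 18
hydride: pKₐ(H₂) ≈ 36 — extremely strong base; leaves only in special hydride-transfer contexts
CH₃⁻: pKₐ(CH₄) ≈ 48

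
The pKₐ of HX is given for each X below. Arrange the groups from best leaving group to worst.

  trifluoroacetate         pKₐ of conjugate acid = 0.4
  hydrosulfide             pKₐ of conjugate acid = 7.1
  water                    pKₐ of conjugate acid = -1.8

water > trifluoroacetate > hydrosulfide

Lower conjugate-acid pKₐ ⇒ weaker base ⇒ better leaving group.
Sorting by the given values: water (-1.8), trifluoroacetate (0.4), hydrosulfide (7.1).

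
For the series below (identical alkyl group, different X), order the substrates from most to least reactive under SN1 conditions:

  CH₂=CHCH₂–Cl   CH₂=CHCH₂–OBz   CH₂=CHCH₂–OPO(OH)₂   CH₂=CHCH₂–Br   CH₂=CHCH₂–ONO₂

The skeletons are identical, so relative rate is governed entirely by leaving-group ability.
The more stable X⁻ (or X) is on its own — i.e. the weaker a base it is — the better a leaving group it makes.
CH₂=CHCH₂–Br loses Br⁻: pKₐ(HBr) ≈ -9
CH₂=CHCH₂–Cl loses Cl⁻: pKₐ(HCl) ≈ -7
CH₂=CHCH₂–ONO₂ loses NO₃⁻: pKₐ(HNO₃) ≈ -1.3
CH₂=CHCH₂–OPO(OH)₂ loses H₂PO₄⁻: pKₐ(H₃PO₄) ≈ 2.1
CH₂=CHCH₂–OBz loses PhCOO⁻: pKₐ(C₆H₅COOH) ≈ 4.2

CH₂=CHCH₂–Br > CH₂=CHCH₂–Cl > CH₂=CHCH₂–ONO₂ > CH₂=CHCH₂–OPO(OH)₂ > CH₂=CHCH₂–OBz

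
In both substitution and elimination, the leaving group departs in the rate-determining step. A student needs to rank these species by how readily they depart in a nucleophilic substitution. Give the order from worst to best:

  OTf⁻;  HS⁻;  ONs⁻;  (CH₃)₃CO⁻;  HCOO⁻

OTf⁻: pKₐ(CF₃SO₃H (triflic acid)) ≈ -14
ONs⁻: pKₐ(p-O₂NC₆H₄SO₃H) ≈ -3.5
HCOO⁻: pKₐ(HCOOH) ≈ 3.8
HS⁻: pKₐ(H₂S) ≈ 7
(CH₃)₃CO⁻: pKₐ(t-BuOH) ≈ 18
Listed from poorest to best leaving group as asked.

(CH₃)₃CO⁻ < HS⁻ < HCOO⁻ < ONs⁻ < OTf⁻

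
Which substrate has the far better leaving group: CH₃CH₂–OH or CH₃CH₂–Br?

CH₃CH₂–Br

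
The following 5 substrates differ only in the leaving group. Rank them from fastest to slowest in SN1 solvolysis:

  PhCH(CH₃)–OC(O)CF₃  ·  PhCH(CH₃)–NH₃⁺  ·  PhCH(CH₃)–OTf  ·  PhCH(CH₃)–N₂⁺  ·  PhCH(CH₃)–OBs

PhCH(CH₃)–N₂⁺ > PhCH(CH₃)–OTf > PhCH(CH₃)–OBs > PhCH(CH₃)–OC(O)CF₃ > PhCH(CH₃)–NH₃⁺

The skeletons are identical, so relative rate is governed entirely by leaving-group ability.
Leaving-group ability tracks the stability of the departed species; conjugate-acid pKₐ is the usual yardstick (lower pKₐ → better LG).
PhCH(CH₃)–N₂⁺ loses N₂: no meaningful conjugate acid; N₂ departs as an exceptionally stable neutral molecule
PhCH(CH₃)–OTf loses OTf⁻: pKₐ(CF₃SO₃H (triflic acid)) ≈ -14
PhCH(CH₃)–OBs loses OBs⁻: pKₐ(p-BrC₆H₄SO₃H) ≈ -2.8
PhCH(CH₃)–OC(O)CF₃ loses CF₃COO⁻: pKₐ(CF₃COOH) ≈ 0.2
PhCH(CH₃)–NH₃⁺ loses NH₃: pKₐ(NH₄⁺) ≈ 9.2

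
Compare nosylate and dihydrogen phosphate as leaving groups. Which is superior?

nosylate is the better leaving group.
pKₐ(p-O₂NC₆H₄SO₃H) ≈ -3.5 versus pKₐ(H₃PO₄) ≈ 2.1: nosylate is the much weaker base.
P-nitro group further stabilises the sulfonate.

nosylate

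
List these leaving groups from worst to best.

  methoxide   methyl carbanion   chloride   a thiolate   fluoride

The more stable X⁻ (or X) is on its own — i.e. the weaker a base it is — the better a leaving group it makes.
chloride: pKₐ(HCl) ≈ -7
fluoride: pKₐ(HF) ≈ 3.2 — small and strongly basic; the poor halide leaving group
a thiolate: pKₐ(RSH (a thiol)) ≈ 10.5 — moderately basic; rarely leaves without activation
methoxide: pKₐ(CH₃OH) ≈ 15.5 — strong base; alkoxides do not leave unassisted
methyl carbanion: pKₐ(CH₄) ≈ 48
The question asks for worst first, so the sequence is read in increasing leaving-group ability.

methyl carbanion < methoxide < a thiolate < fluoride < chloride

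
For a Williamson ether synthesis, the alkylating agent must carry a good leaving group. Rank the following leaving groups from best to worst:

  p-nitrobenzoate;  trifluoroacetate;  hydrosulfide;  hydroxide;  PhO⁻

A good leaving group is a weak base: the lower the pKₐ of its conjugate acid, the more readily it departs.
trifluoroacetate: pKₐ(CF₃COOH) ≈ 0.2 — strongly electron-withdrawing CF₃ stabilises the carboxylate
p-nitrobenzoate: pKₐ(p-nitrobenzoic acid) ≈ 3.4 — electron-withdrawing nitro group stabilises the carboxylate
hydrosulfide: pKₐ(H₂S) ≈ 7 — larger and more polarisable than the oxygen analogue
PhO⁻: pKₐ(C₆H₅OH (phenol)) ≈ 10 — resonance into the ring helps, but still a poor LG
hydroxide: pKₐ(H₂O) ≈ 15.7 — strong base; essentially never leaves without prior activation

trifluoroacetate > p-nitrobenzoate > hydrosulfide > PhO⁻ > hydroxide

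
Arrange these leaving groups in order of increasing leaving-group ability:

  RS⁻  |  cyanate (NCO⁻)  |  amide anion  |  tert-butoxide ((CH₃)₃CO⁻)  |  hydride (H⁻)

Leaving-group ability tracks the stability of the departed species; conjugate-acid pKₐ is the usual yardstick (lower pKₐ → better LG).
cyanate (NCO⁻): pKₐ(HOCN) ≈ 3.5 — resonance between N and O
RS⁻: pKₐ(RSH (a thiol)) ≈ 10.5 — moderately basic; rarely leaves without activation
tert-butoxide ((CH₃)₃CO⁻): pKₐ(t-BuOH) ≈ 18
hydride (H⁻): pKₐ(H₂) ≈ 36 — extremely strong base; leaves only in special hydride-transfer contexts
amide anion: pKₐ(NH₃) ≈ 38 — extremely strong base; never a leaving group
The question asks for worst first, so the sequence is read in increasing leaving-group ability.

amide anion < hydride (H⁻) < tert-butoxide ((CH₃)₃CO⁻) < RS⁻ < cyanate (NCO⁻)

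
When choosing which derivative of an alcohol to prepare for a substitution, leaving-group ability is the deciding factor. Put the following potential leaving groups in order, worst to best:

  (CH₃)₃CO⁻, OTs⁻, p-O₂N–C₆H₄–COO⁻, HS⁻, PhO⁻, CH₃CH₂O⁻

(CH₃)₃CO⁻ < CH₃CH₂O⁻ < PhO⁻ < HS⁻ < p-O₂N–C₆H₄–COO⁻ < OTs⁻

Leaving-group ability tracks the stability of the departed species; conjugate-acid pKₐ is the usual yardstick (lower pKₐ → better LG).
OTs⁻: pKₐ(p-CH₃C₆H₄SO₃H (TsOH)) ≈ -2.8
p-O₂N–C₆H₄–COO⁻: pKₐ(p-nitrobenzoic acid) ≈ 3.4
HS⁻: pKₐ(H₂S) ≈ 7
PhO⁻: pKₐ(C₆H₅OH (phenol)) ≈ 10 — resonance into the ring helps, but still a poor LG
CH₃CH₂O⁻: pKₐ(CH₃CH₂OH) ≈ 16 — strong base; alkoxides do not leave unassisted
(CH₃)₃CO⁻: pKₐ(t-BuOH) ≈ 18
Listed from poorest to best leaving group as asked.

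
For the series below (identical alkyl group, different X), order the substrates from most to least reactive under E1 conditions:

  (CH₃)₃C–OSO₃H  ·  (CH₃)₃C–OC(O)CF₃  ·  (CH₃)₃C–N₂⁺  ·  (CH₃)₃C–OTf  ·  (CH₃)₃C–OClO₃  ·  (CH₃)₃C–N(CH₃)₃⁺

(CH₃)₃C–N₂⁺ > (CH₃)₃C–OTf > (CH₃)₃C–OClO₃ > (CH₃)₃C–OSO₃H > (CH₃)₃C–OC(O)CF₃ > (CH₃)₃C–N(CH₃)₃⁺

With the same alkyl group throughout, only the leaving group differentiates the rates.
Leaving-group ability tracks the stability of the departed species; conjugate-acid pKₐ is the usual yardstick (lower pKₐ → better LG).
(CH₃)₃C–N₂⁺ loses N₂: no meaningful conjugate acid; N₂ departs as an exceptionally stable neutral molecule
(CH₃)₃C–OTf loses OTf⁻: pKₐ(CF₃SO₃H (triflic acid)) ≈ -14
(CH₃)₃C–OClO₃ loses ClO₄⁻: pKₐ(HClO₄) ≈ -10
(CH₃)₃C–OSO₃H loses HSO₄⁻: pKₐ(H₂SO₄) ≈ -3
(CH₃)₃C–OC(O)CF₃ loses CF₃COO⁻: pKₐ(CF₃COOH) ≈ 0.2
(CH₃)₃C–N(CH₃)₃⁺ loses NR'₃: pKₐ(R'₃NH⁺) ≈ 10.7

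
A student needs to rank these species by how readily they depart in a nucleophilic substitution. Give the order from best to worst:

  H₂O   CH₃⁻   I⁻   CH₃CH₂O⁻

I⁻ > H₂O > CH₃CH₂O⁻ > CH₃⁻

Leaving-group ability tracks the stability of the departed species; conjugate-acid pKₐ is the usual yardstick (lower pKₐ → better LG).
I⁻: pKₐ(HI) ≈ -10 — large, highly polarisable; very weak base
H₂O: pKₐ(H₃O⁺) ≈ -1.7 — neutral; leaves from a protonated alcohol (R–OH₂⁺)
CH₃CH₂O⁻: pKₐ(CH₃CH₂OH) ≈ 16
CH₃⁻: pKₐ(CH₄) ≈ 48 — unstabilised carbanion; the worst conceivable leaving group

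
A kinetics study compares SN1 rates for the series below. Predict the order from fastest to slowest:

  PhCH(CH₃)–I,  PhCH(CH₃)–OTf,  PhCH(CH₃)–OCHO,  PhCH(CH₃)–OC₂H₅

With the same alkyl group throughout, only the leaving group differentiates the rates.
Leaving-group ability tracks the stability of the departed species; conjugate-acid pKₐ is the usual yardstick (lower pKₐ → better LG).
PhCH(CH₃)–OTf loses OTf⁻: pKₐ(CF₃SO₃H (triflic acid)) ≈ -14
PhCH(CH₃)–I loses I⁻: pKₐ(HI) ≈ -10
PhCH(CH₃)–OCHO loses HCOO⁻: pKₐ(HCOOH) ≈ 3.8
PhCH(CH₃)–OC₂H₅ loses CH₃CH₂O⁻: pKₐ(CH₃CH₂OH) ≈ 16

PhCH(CH₃)–OTf > PhCH(CH₃)–I > PhCH(CH₃)–OCHO > PhCH(CH₃)–OC₂H₅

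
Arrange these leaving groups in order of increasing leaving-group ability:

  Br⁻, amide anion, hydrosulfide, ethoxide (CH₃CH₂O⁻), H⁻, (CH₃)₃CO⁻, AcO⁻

amide anion < H⁻ < (CH₃)₃CO⁻ < ethoxide (CH₃CH₂O⁻) < hydrosulfide < AcO⁻ < Br⁻

A good leaving group is a weak base: the lower the pKₐ of its conjugate acid, the more readily it departs.
Br⁻: pKₐ(HBr) ≈ -9
AcO⁻: pKₐ(CH₃COOH) ≈ 4.8
hydrosulfide: pKₐ(H₂S) ≈ 7
ethoxide (CH₃CH₂O⁻): pKₐ(CH₃CH₂OH) ≈ 16
(CH₃)₃CO⁻: pKₐ(t-BuOH) ≈ 18
H⁻: pKₐ(H₂) ≈ 36
amide anion: pKₐ(NH₃) ≈ 38
The question asks for worst first, so the sequence is read in increasing leaving-group ability.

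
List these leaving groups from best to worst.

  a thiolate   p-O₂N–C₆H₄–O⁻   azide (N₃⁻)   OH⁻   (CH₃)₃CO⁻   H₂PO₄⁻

H₂PO₄⁻ > azide (N₃⁻) > p-O₂N–C₆H₄–O⁻ > a thiolate > OH⁻ > (CH₃)₃CO⁻

Rank by basicity of the departing species: weakest base leaves most easily.
H₂PO₄⁻: pKₐ(H₃PO₄) ≈ 2.1
azide (N₃⁻): pKₐ(HN₃) ≈ 4.7
p-O₂N–C₆H₄–O⁻: pKₐ(p-nitrophenol) ≈ 7.2
a thiolate: pKₐ(RSH (a thiol)) ≈ 10.5
OH⁻: pKₐ(H₂O) ≈ 15.7
(CH₃)₃CO⁻: pKₐ(t-BuOH) ≈ 18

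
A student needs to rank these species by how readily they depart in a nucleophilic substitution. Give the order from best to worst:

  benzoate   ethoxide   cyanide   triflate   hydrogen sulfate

The more stable X⁻ (or X) is on its own — i.e. the weaker a base it is — the better a leaving group it makes.
triflate: pKₐ(CF₃SO₃H (triflic acid)) ≈ -14
hydrogen sulfate: pKₐ(H₂SO₄) ≈ -3 — conjugate base of a strong mineral acid
benzoate: pKₐ(C₆H₅COOH) ≈ 4.2
cyanide: pKₐ(HCN) ≈ 9.2 — sp carbon stabilises the charge somewhat, but still a poor LG
ethoxide: pKₐ(CH₃CH₂OH) ≈ 16 — strong base; alkoxides do not leave unassisted

triflate > hydrogen sulfate > benzoate > cyanide > ethoxide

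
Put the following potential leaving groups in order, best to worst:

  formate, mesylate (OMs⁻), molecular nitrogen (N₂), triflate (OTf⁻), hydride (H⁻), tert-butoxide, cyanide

molecular nitrogen (N₂): no meaningful conjugate acid; N₂ departs as an exceptionally stable neutral molecule
triflate (OTf⁻): pKₐ(CF₃SO₃H (triflic acid)) ≈ -14
mesylate (OMs⁻): pKₐ(CH₃SO₃H (MsOH)) ≈ -1.9
formate: pKₐ(HCOOH) ≈ 3.8
cyanide: pKₐ(HCN) ≈ 9.2
tert-butoxide: pKₐ(t-BuOH) ≈ 18
hydride (H⁻): pKₐ(H₂) ≈ 36

molecular nitrogen (N₂) > triflate (OTf⁻) > mesylate (OMs⁻) > formate > cyanide > tert-butoxide > hydride (H⁻)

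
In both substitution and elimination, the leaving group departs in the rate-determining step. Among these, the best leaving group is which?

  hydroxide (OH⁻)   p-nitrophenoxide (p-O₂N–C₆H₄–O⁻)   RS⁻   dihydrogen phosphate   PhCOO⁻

A good leaving group is a weak base: the lower the pKₐ of its conjugate acid, the more readily it departs.
dihydrogen phosphate: pKₐ(H₃PO₄) ≈ 2.1
PhCOO⁻: pKₐ(C₆H₅COOH) ≈ 4.2
p-nitrophenoxide (p-O₂N–C₆H₄–O⁻): pKₐ(p-nitrophenol) ≈ 7.2
RS⁻: pKₐ(RSH (a thiol)) ≈ 10.5
hydroxide (OH⁻): pKₐ(H₂O) ≈ 15.7

dihydrogen phosphate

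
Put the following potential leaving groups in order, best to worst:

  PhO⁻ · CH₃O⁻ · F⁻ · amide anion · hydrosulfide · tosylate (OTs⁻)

tosylate (OTs⁻) > F⁻ > hydrosulfide > PhO⁻ > CH₃O⁻ > amide anion

tosylate (OTs⁻): pKₐ(p-CH₃C₆H₄SO₃H (TsOH)) ≈ -2.8 — resonance-delocalised arenesulfonate
F⁻: pKₐ(HF) ≈ 3.2 — small and strongly basic; the poor halide leaving group
hydrosulfide: pKₐ(H₂S) ≈ 7 — larger and more polarisable than the oxygen analogue
PhO⁻: pKₐ(C₆H₅OH (phenol)) ≈ 10
CH₃O⁻: pKₐ(CH₃OH) ≈ 15.5 — strong base; alkoxides do not leave unassisted
amide anion: pKₐ(NH₃) ≈ 38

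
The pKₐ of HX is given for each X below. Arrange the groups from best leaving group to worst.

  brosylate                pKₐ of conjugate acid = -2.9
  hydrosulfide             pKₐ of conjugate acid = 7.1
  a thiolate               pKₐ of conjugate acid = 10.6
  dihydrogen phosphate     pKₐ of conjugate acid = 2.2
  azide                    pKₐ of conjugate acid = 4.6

brosylate > dihydrogen phosphate > azide > hydrosulfide > a thiolate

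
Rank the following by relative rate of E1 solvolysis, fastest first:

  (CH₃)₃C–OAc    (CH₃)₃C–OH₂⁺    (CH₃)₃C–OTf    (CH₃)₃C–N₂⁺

The skeletons are identical, so relative rate is governed entirely by leaving-group ability.
A good leaving group is a weak base: the lower the pKₐ of its conjugate acid, the more readily it departs.
(CH₃)₃C–N₂⁺ loses N₂: no meaningful conjugate acid; N₂ departs as an exceptionally stable neutral molecule
(CH₃)₃C–OTf loses OTf⁻: pKₐ(CF₃SO₃H (triflic acid)) ≈ -14
(CH₃)₃C–OH₂⁺ loses H₂O: pKₐ(H₃O⁺) ≈ -1.7
(CH₃)₃C–OAc loses AcO⁻: pKₐ(CH₃COOH) ≈ 4.8

(CH₃)₃C–N₂⁺ > (CH₃)₃C–OTf > (CH₃)₃C–OH₂⁺ > (CH₃)₃C–OAc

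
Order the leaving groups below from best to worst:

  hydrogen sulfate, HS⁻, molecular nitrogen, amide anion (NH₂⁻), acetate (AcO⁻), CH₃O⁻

molecular nitrogen > hydrogen sulfate > acetate (AcO⁻) > HS⁻ > CH₃O⁻ > amide anion (NH₂⁻)

molecular nitrogen: no meaningful conjugate acid; N₂ departs as an exceptionally stable neutral molecule
hydrogen sulfate: pKₐ(H₂SO₄) ≈ -3
acetate (AcO⁻): pKₐ(CH₃COOH) ≈ 4.8
HS⁻: pKₐ(H₂S) ≈ 7 — larger and more polarisable than the oxygen analogue
CH₃O⁻: pKₐ(CH₃OH) ≈ 15.5 — strong base; alkoxides do not leave unassisted
amide anion (NH₂⁻): pKₐ(NH₃) ≈ 38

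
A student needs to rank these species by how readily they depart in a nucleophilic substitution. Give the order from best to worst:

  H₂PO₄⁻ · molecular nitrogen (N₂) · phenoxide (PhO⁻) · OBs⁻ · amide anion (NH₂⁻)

Leaving-group ability tracks the stability of the departed species; conjugate-acid pKₐ is the usual yardstick (lower pKₐ → better LG).
molecular nitrogen (N₂): no meaningful conjugate acid; N₂ departs as an exceptionally stable neutral molecule
OBs⁻: pKₐ(p-BrC₆H₄SO₃H) ≈ -2.8
H₂PO₄⁻: pKₐ(H₃PO₄) ≈ 2.1
phenoxide (PhO⁻): pKₐ(C₆H₅OH (phenol)) ≈ 10
amide anion (NH₂⁻): pKₐ(NH₃) ≈ 38

molecular nitrogen (N₂) > OBs⁻ > H₂PO₄⁻ > phenoxide (PhO⁻) > amide anion (NH₂⁻)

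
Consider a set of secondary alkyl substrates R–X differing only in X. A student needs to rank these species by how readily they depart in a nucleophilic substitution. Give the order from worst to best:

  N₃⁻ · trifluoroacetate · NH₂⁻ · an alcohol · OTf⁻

NH₂⁻ < N₃⁻ < trifluoroacetate < an alcohol < OTf⁻

A good leaving group is a weak base: the lower the pKₐ of its conjugate acid, the more readily it departs.
OTf⁻: pKₐ(CF₃SO₃H (triflic acid)) ≈ -14
an alcohol: pKₐ(R'OH₂⁺) ≈ -2.4
trifluoroacetate: pKₐ(CF₃COOH) ≈ 0.2
N₃⁻: pKₐ(HN₃) ≈ 4.7
NH₂⁻: pKₐ(NH₃) ≈ 38
Listed from poorest to best leaving group as asked.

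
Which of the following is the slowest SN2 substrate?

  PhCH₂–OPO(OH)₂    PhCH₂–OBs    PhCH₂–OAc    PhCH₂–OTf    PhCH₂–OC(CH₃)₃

With the same alkyl group throughout, only the leaving group differentiates the rates.
Rank by basicity of the departing species: weakest base leaves most easily.
PhCH₂–OTf loses OTf⁻: pKₐ(CF₃SO₃H (triflic acid)) ≈ -14
PhCH₂–OBs loses OBs⁻: pKₐ(p-BrC₆H₄SO₃H) ≈ -2.8
PhCH₂–OPO(OH)₂ loses H₂PO₄⁻: pKₐ(H₃PO₄) ≈ 2.1
PhCH₂–OAc loses AcO⁻: pKₐ(CH₃COOH) ≈ 4.8
PhCH₂–OC(CH₃)₃ loses (CH₃)₃CO⁻: pKₐ(t-BuOH) ≈ 18

PhCH₂–OC(CH₃)₃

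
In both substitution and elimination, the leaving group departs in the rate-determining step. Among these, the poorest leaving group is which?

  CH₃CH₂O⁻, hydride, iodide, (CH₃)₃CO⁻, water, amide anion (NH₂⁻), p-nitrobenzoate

iodide: pKₐ(HI) ≈ -10
water: pKₐ(H₃O⁺) ≈ -1.7
p-nitrobenzoate: pKₐ(p-nitrobenzoic acid) ≈ 3.4
CH₃CH₂O⁻: pKₐ(CH₃CH₂OH) ≈ 16
(CH₃)₃CO⁻: pKₐ(t-BuOH) ≈ 18
hydride: pKₐ(H₂) ≈ 36
amide anion (NH₂⁻): pKₐ(NH₃) ≈ 38

amide anion (NH₂⁻)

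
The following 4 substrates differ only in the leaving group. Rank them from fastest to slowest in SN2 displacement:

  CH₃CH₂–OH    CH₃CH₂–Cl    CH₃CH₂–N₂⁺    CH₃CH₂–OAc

Same R in every case — rank the leaving groups.
Leaving-group ability tracks the stability of the departed species; conjugate-acid pKₐ is the usual yardstick (lower pKₐ → better LG).
CH₃CH₂–N₂⁺ loses N₂: no meaningful conjugate acid; N₂ departs as an exceptionally stable neutral molecule
CH₃CH₂–Cl loses Cl⁻: pKₐ(HCl) ≈ -7
CH₃CH₂–OAc loses AcO⁻: pKₐ(CH₃COOH) ≈ 4.8
CH₃CH₂–OH loses OH⁻: pKₐ(H₂O) ≈ 15.7

CH₃CH₂–N₂⁺ > CH₃CH₂–Cl > CH₃CH₂–OAc > CH₃CH₂–OH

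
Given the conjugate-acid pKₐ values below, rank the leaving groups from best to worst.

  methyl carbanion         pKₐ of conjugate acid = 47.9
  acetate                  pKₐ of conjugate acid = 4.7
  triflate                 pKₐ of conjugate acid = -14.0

Lower conjugate-acid pKₐ ⇒ weaker base ⇒ better leaving group.
Sorting by the given values: triflate (-14.0), acetate (4.7), methyl carbanion (47.9).

triflate > acetate > methyl carbanion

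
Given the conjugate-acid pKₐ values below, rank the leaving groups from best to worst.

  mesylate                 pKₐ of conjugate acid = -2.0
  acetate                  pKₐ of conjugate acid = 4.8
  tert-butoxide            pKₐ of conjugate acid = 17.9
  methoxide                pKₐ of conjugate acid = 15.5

mesylate > acetate > methoxide > tert-butoxide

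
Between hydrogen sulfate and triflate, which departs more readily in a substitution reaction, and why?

triflate is the better leaving group.
pKₐ(CF₃SO₃H (triflic acid)) ≈ -14 versus pKₐ(H₂SO₄) ≈ -3: triflate is the much weaker base.
Charge spread over three oxygens and a CF₃ group; the premier leaving group in synthesis.

triflate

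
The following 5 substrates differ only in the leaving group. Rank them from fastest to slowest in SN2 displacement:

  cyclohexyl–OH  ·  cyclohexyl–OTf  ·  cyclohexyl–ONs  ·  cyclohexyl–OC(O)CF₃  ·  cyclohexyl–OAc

cyclohexyl–OTf > cyclohexyl–ONs > cyclohexyl–OC(O)CF₃ > cyclohexyl–OAc > cyclohexyl–OH

The skeletons are identical, so relative rate is governed entirely by leaving-group ability.
A good leaving group is a weak base: the lower the pKₐ of its conjugate acid, the more readily it departs.
cyclohexyl–OTf loses OTf⁻: pKₐ(CF₃SO₃H (triflic acid)) ≈ -14
cyclohexyl–ONs loses ONs⁻: pKₐ(p-O₂NC₆H₄SO₃H) ≈ -3.5
cyclohexyl–OC(O)CF₃ loses CF₃COO⁻: pKₐ(CF₃COOH) ≈ 0.2
cyclohexyl–OAc loses AcO⁻: pKₐ(CH₃COOH) ≈ 4.8
cyclohexyl–OH loses OH⁻: pKₐ(H₂O) ≈ 15.7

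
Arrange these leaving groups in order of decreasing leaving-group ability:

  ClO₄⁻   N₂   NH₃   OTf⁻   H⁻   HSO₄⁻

Rank by basicity of the departing species: weakest base leaves most easily.
N₂: no meaningful conjugate acid; N₂ departs as an exceptionally stable neutral molecule
OTf⁻: pKₐ(CF₃SO₃H (triflic acid)) ≈ -14 — charge spread over three oxygens and a CF₃ group; the premier leaving group in synthesis
ClO₄⁻: pKₐ(HClO₄) ≈ -10 — extremely weak base; rarely used for safety reasons
HSO₄⁻: pKₐ(H₂SO₄) ≈ -3
NH₃: pKₐ(NH₄⁺) ≈ 9.2
H⁻: pKₐ(H₂) ≈ 36 — extremely strong base; leaves only in special hydride-transfer contexts

N₂ > OTf⁻ > ClO₄⁻ > HSO₄⁻ > NH₃ > H⁻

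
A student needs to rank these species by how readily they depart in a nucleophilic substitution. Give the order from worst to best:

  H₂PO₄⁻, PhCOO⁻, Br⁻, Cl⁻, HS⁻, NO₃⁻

HS⁻ < PhCOO⁻ < H₂PO₄⁻ < NO₃⁻ < Cl⁻ < Br⁻

Leaving-group ability tracks the stability of the departed species; conjugate-acid pKₐ is the usual yardstick (lower pKₐ → better LG).
Br⁻: pKₐ(HBr) ≈ -9
Cl⁻: pKₐ(HCl) ≈ -7 — moderately weak base
NO₃⁻: pKₐ(HNO₃) ≈ -1.3 — resonance-delocalised over three oxygens
H₂PO₄⁻: pKₐ(H₃PO₄) ≈ 2.1
PhCOO⁻: pKₐ(C₆H₅COOH) ≈ 4.2
HS⁻: pKₐ(H₂S) ≈ 7 — larger and more polarisable than the oxygen analogue
Listed from poorest to best leaving group as asked.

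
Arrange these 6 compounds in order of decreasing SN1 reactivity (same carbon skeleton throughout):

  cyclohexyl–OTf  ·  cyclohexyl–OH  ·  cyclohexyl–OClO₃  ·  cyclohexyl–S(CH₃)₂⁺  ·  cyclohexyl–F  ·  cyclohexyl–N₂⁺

Same R in every case — rank the leaving groups.
Leaving-group ability tracks the stability of the departed species; conjugate-acid pKₐ is the usual yardstick (lower pKₐ → better LG).
cyclohexyl–N₂⁺ loses N₂: no meaningful conjugate acid; N₂ departs as an exceptionally stable neutral molecule
cyclohexyl–OTf loses OTf⁻: pKₐ(CF₃SO₃H (triflic acid)) ≈ -14
cyclohexyl–OClO₃ loses ClO₄⁻: pKₐ(HClO₄) ≈ -10
cyclohexyl–S(CH₃)₂⁺ loses SR'₂: pKₐ(R'₂SH⁺) ≈ -7
cyclohexyl–F loses F⁻: pKₐ(HF) ≈ 3.2
cyclohexyl–OH loses OH⁻: pKₐ(H₂O) ≈ 15.7

cyclohexyl–N₂⁺ > cyclohexyl–OTf > cyclohexyl–OClO₃ > cyclohexyl–S(CH₃)₂⁺ > cyclohexyl–F > cyclohexyl–OH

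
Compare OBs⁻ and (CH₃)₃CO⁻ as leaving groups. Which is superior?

OBs⁻

OBs⁻ is the better leaving group.
pKₐ(p-BrC₆H₄SO₃H) ≈ -2.8 versus pKₐ(t-BuOH) ≈ 18: OBs⁻ is the much weaker base.
Arenesulfonate with a p-bromo substituent.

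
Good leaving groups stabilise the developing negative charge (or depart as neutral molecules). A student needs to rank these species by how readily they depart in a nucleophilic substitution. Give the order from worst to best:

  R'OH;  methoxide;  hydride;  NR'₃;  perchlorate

hydride < methoxide < NR'₃ < R'OH < perchlorate

The more stable X⁻ (or X) is on its own — i.e. the weaker a base it is — the better a leaving group it makes.
perchlorate: pKₐ(HClO₄) ≈ -10 — extremely weak base; rarely used for safety reasons
R'OH: pKₐ(R'OH₂⁺) ≈ -2.4
NR'₃: pKₐ(R'₃NH⁺) ≈ 10.7
methoxide: pKₐ(CH₃OH) ≈ 15.5 — strong base; alkoxides do not leave unassisted
hydride: pKₐ(H₂) ≈ 36
Reversing gives the worst-to-best order requested.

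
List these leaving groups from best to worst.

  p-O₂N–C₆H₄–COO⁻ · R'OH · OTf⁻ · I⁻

OTf⁻ > I⁻ > R'OH > p-O₂N–C₆H₄–COO⁻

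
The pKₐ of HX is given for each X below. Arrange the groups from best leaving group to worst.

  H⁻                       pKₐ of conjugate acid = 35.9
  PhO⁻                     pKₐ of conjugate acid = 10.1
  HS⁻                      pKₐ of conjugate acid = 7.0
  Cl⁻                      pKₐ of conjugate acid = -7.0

Cl⁻ > HS⁻ > PhO⁻ > H⁻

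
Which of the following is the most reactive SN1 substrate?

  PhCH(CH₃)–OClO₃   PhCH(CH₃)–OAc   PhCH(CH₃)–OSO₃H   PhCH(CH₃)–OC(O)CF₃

PhCH(CH₃)–OClO₃

The skeletons are identical, so relative rate is governed entirely by leaving-group ability.
Rank by basicity of the departing species: weakest base leaves most easily.
PhCH(CH₃)–OClO₃ loses ClO₄⁻: pKₐ(HClO₄) ≈ -10
PhCH(CH₃)–OSO₃H loses HSO₄⁻: pKₐ(H₂SO₄) ≈ -3
PhCH(CH₃)–OC(O)CF₃ loses CF₃COO⁻: pKₐ(CF₃COOH) ≈ 0.2
PhCH(CH₃)–OAc loses AcO⁻: pKₐ(CH₃COOH) ≈ 4.8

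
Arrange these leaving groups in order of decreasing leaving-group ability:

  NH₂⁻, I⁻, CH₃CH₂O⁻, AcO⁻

I⁻: pKₐ(HI) ≈ -10
AcO⁻: pKₐ(CH₃COOH) ≈ 4.8 — resonance-stabilised but still a weak base
CH₃CH₂O⁻: pKₐ(CH₃CH₂OH) ≈ 16 — strong base; alkoxides do not leave unassisted
NH₂⁻: pKₐ(NH₃) ≈ 38 — extremely strong base; never a leaving group

I⁻ > AcO⁻ > CH₃CH₂O⁻ > NH₂⁻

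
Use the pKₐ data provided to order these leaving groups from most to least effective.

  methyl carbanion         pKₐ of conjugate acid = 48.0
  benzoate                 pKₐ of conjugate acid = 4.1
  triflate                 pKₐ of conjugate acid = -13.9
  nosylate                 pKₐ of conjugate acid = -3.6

triflate > nosylate > benzoate > methyl carbanion

Lower conjugate-acid pKₐ ⇒ weaker base ⇒ better leaving group.
Sorting by the given values: triflate (-13.9), nosylate (-3.6), benzoate (4.1), methyl carbanion (48.0).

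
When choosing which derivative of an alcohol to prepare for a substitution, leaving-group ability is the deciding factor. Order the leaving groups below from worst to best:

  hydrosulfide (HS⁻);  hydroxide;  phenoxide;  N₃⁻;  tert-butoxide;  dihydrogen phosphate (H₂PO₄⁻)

tert-butoxide < hydroxide < phenoxide < hydrosulfide (HS⁻) < N₃⁻ < dihydrogen phosphate (H₂PO₄⁻)

dihydrogen phosphate (H₂PO₄⁻): pKₐ(H₃PO₄) ≈ 2.1
N₃⁻: pKₐ(HN₃) ≈ 4.7
hydrosulfide (HS⁻): pKₐ(H₂S) ≈ 7 — larger and more polarisable than the oxygen analogue
phenoxide: pKₐ(C₆H₅OH (phenol)) ≈ 10
hydroxide: pKₐ(H₂O) ≈ 15.7 — strong base; essentially never leaves without prior activation
tert-butoxide: pKₐ(t-BuOH) ≈ 18
The question asks for worst first, so the sequence is read in increasing leaving-group ability.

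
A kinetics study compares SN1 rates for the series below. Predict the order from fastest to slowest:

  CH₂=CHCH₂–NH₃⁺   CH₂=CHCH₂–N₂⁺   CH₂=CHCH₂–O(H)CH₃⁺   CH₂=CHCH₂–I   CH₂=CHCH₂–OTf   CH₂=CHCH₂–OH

With the same alkyl group throughout, only the leaving group differentiates the rates.
Leaving-group ability tracks the stability of the departed species; conjugate-acid pKₐ is the usual yardstick (lower pKₐ → better LG).
CH₂=CHCH₂–N₂⁺ loses N₂: no meaningful conjugate acid; N₂ departs as an exceptionally stable neutral molecule
CH₂=CHCH₂–OTf loses OTf⁻: pKₐ(CF₃SO₃H (triflic acid)) ≈ -14
CH₂=CHCH₂–I loses I⁻: pKₐ(HI) ≈ -10
CH₂=CHCH₂–O(H)CH₃⁺ loses R'OH: pKₐ(R'OH₂⁺) ≈ -2.4
CH₂=CHCH₂–NH₃⁺ loses NH₃: pKₐ(NH₄⁺) ≈ 9.2
CH₂=CHCH₂–OH loses OH⁻: pKₐ(H₂O) ≈ 15.7

CH₂=CHCH₂–N₂⁺ > CH₂=CHCH₂–OTf > CH₂=CHCH₂–I > CH₂=CHCH₂–O(H)CH₃⁺ > CH₂=CHCH₂–NH₃⁺ > CH₂=CHCH₂–OH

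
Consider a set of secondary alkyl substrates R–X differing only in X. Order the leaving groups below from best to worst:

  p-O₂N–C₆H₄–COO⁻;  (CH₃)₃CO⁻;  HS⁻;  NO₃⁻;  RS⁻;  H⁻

A good leaving group is a weak base: the lower the pKₐ of its conjugate acid, the more readily it departs.
NO₃⁻: pKₐ(HNO₃) ≈ -1.3
p-O₂N–C₆H₄–COO⁻: pKₐ(p-nitrobenzoic acid) ≈ 3.4
HS⁻: pKₐ(H₂S) ≈ 7
RS⁻: pKₐ(RSH (a thiol)) ≈ 10.5
(CH₃)₃CO⁻: pKₐ(t-BuOH) ≈ 18
H⁻: pKₐ(H₂) ≈ 36

NO₃⁻ > p-O₂N–C₆H₄–COO⁻ > HS⁻ > RS⁻ > (CH₃)₃CO⁻ > H⁻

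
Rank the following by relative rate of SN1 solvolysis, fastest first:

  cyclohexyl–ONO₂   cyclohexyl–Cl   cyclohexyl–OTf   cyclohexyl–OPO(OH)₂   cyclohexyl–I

cyclohexyl–OTf > cyclohexyl–I > cyclohexyl–Cl > cyclohexyl–ONO₂ > cyclohexyl–OPO(OH)₂

The skeletons are identical, so relative rate is governed entirely by leaving-group ability.
Leaving-group ability tracks the stability of the departed species; conjugate-acid pKₐ is the usual yardstick (lower pKₐ → better LG).
cyclohexyl–OTf loses OTf⁻: pKₐ(CF₃SO₃H (triflic acid)) ≈ -14
cyclohexyl–I loses I⁻: pKₐ(HI) ≈ -10
cyclohexyl–Cl loses Cl⁻: pKₐ(HCl) ≈ -7
cyclohexyl–ONO₂ loses NO₃⁻: pKₐ(HNO₃) ≈ -1.3
cyclohexyl–OPO(OH)₂ loses H₂PO₄⁻: pKₐ(H₃PO₄) ≈ 2.1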